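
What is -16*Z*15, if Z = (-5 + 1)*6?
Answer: 5760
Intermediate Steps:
Z = -24 (Z = -4*6 = -24)
-16*Z*15 = -16*(-24)*15 = 384*15 = 5760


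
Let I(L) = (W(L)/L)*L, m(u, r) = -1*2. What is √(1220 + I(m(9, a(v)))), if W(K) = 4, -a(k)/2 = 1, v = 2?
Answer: 6*√34 ≈ 34.986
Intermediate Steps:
a(k) = -2 (a(k) = -2*1 = -2)
m(u, r) = -2
I(L) = 4 (I(L) = (4/L)*L = 4)
√(1220 + I(m(9, a(v)))) = √(1220 + 4) = √1224 = 6*√34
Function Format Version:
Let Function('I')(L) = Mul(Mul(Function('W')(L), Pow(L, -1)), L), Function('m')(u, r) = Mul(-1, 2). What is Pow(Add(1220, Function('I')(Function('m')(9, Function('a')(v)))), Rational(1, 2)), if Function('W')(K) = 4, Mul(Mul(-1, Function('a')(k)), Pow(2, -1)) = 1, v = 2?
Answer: Mul(6, Pow(34, Rational(1, 2))) ≈ 34.986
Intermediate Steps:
Function('a')(k) = -2 (Function('a')(k) = Mul(-2, 1) = -2)
Function('m')(u, r) = -2
Function('I')(L) = 4 (Function('I')(L) = Mul(Mul(4, Pow(L, -1)), L) = 4)
Pow(Add(1220, Function('I')(Function('m')(9, Function('a')(v)))), Rational(1, 2)) = Pow(Add(1220, 4), Rational(1, 2)) = Pow(1224, Rational(1, 2)) = Mul(6, Pow(34, Rational(1, 2)))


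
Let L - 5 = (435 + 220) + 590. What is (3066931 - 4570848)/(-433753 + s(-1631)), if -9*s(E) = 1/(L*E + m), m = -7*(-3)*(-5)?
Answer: 27596418255315/7959235255334 ≈ 3.4672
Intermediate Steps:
L = 1250 (L = 5 + ((435 + 220) + 590) = 5 + (655 + 590) = 5 + 1245 = 1250)
m = -105 (m = 21*(-5) = -105)
s(E) = -1/(9*(-105 + 1250*E)) (s(E) = -1/(9*(1250*E - 105)) = -1/(9*(-105 + 1250*E)))
(3066931 - 4570848)/(-433753 + s(-1631)) = (3066931 - 4570848)/(-433753 - 1/(-945 + 11250*(-1631))) = -1503917/(-433753 - 1/(-945 - 18348750)) = -1503917/(-433753 - 1/(-18349695)) = -1503917/(-433753 - 1*(-1/18349695)) = -1503917/(-433753 + 1/18349695) = -1503917/(-7959235255334/18349695) = -1503917*(-18349695/7959235255334) = 27596418255315/7959235255334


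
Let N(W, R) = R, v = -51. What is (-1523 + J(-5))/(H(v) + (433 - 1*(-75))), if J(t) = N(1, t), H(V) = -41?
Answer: -1528/467 ≈ -3.2719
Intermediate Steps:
J(t) = t
(-1523 + J(-5))/(H(v) + (433 - 1*(-75))) = (-1523 - 5)/(-41 + (433 - 1*(-75))) = -1528/(-41 + (433 + 75)) = -1528/(-41 + 508) = -1528/467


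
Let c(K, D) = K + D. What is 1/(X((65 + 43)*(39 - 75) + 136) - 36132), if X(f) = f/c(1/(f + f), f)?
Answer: -28155009/1017268630180 ≈ -2.7677e-5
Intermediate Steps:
c(K, D) = D + K
X(f) = f/(f + 1/(2*f)) (X(f) = f/(f + 1/(f + f)) = f/(f + 1/(2*f)))
1/(X((65 + 43)*(39 - 75) + 136) - 36132) = 1/(2*((65 + 43)*(39 - 75) + 136)**2/(1 + 2*((65 + 43)*(39 - 75) + 136)**2) - 36132) = 1/(2*(108*(-36) + 136)**2/(1 + 2*(108*(-36) + 136)**2) - 36132) = 1/(2*(-3888 + 136)**2/(1 + 2*(-3888 + 136)**2) - 36132) = 1/(2*(-3752)**2/(1 + 2*(-3752)**2) - 36132) = 1/(2*14077504/(1 + 2*14077504) - 36132) = 1/(2*14077504/(1 + 28155008) - 36132) = 1/(2*14077504/28155009 - 36132) = 1/(2*14077504*(1/28155009) - 36132) = 1/(28155008/28155009 - 36132) = 1/(-1017268630180/28155009) = -28155009/1017268630180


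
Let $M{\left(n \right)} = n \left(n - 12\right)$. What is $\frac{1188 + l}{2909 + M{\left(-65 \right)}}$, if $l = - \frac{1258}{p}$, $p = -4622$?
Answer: $\frac{2746097}{18289254} \approx 0.15015$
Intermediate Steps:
$M{\left(n \right)} = n \left(-12 + n\right)$
$l = \frac{629}{2311}$ ($l = - \frac{1258}{-4622} = \left(-1258\right) \left(- \frac{1}{4622}\right) = \frac{629}{2311} \approx 0.27218$)
$\frac{1188 + l}{2909 + M{\left(-65 \right)}} = \frac{1188 + \frac{629}{2311}}{2909 - 65 \left(-12 - 65\right)} = \frac{2746097}{2311 \left(2909 - -5005\right)} = \frac{2746097}{2311 \left(2909 + 5005\right)} = \frac{2746097}{2311 \cdot 7914} = \frac{2746097}{2311} \cdot \frac{1}{7914} = \frac{2746097}{18289254}$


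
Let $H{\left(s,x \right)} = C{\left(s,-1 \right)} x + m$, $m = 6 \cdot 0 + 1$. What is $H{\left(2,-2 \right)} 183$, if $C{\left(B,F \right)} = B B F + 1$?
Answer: $1281$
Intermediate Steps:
$C{\left(B,F \right)} = 1 + F B^{2}$ ($C{\left(B,F \right)} = B^{2} F + 1 = F B^{2} + 1 = 1 + F B^{2}$)
$m = 1$ ($m = 0 + 1 = 1$)
$H{\left(s,x \right)} = 1 + x \left(1 - s^{2}\right)$ ($H{\left(s,x \right)} = \left(1 - s^{2}\right) x + 1 = x \left(1 - s^{2}\right) + 1 = 1 + x \left(1 - s^{2}\right)$)
$H{\left(2,-2 \right)} 183 = \left(1 - - 2 \left(-1 + 2^{2}\right)\right) 183 = \left(1 - - 2 \left(-1 + 4\right)\right) 183 = \left(1 - \left(-2\right) 3\right) 183 = \left(1 + 6\right) 183 = 7 \cdot 183 = 1281$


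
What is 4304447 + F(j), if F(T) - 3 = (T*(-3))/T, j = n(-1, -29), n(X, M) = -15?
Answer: 4304447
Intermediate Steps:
j = -15
F(T) = 0 (F(T) = 3 + (T*(-3))/T = 3 + (-3*T)/T = 3 - 3 = 0)
4304447 + F(j) = 4304447 + 0 = 4304447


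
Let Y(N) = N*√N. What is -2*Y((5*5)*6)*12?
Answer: -18000*√6 ≈ -44091.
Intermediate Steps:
Y(N) = N^(3/2)
-2*Y((5*5)*6)*12 = -2*750*√6*12 = -1500*√6*12 = -18000*√6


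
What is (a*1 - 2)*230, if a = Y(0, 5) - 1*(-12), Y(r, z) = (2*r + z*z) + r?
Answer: 8050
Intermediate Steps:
Y(r, z) = z² + 3*r (Y(r, z) = (2*r + z²) + r = (z² + 2*r) + r = z² + 3*r)
a = 37 (a = (5² + 3*0) - 1*(-12) = (25 + 0) + 12 = 25 + 12 = 37)
(a*1 - 2)*230 = (37*1 - 2)*230 = (37 - 2)*230 = 35*230 = 8050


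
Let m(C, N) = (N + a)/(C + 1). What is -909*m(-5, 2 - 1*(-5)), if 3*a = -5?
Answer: 1212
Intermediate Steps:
a = -5/3 (a = (1/3)*(-5) = -5/3 ≈ -1.6667)
m(C, N) = (-5/3 + N)/(1 + C) (m(C, N) = (N - 5/3)/(C + 1) = (-5/3 + N)/(1 + C))
-909*m(-5, 2 - 1*(-5)) = -909*(-5/3 + (2 - 1*(-5)))/(1 - 5) = -909*(-5/3 + (2 + 5))/(-4) = -(-909)*(-5/3 + 7)/4 = -(-909)*16/(4*3) = -909*(-4/3) = 1212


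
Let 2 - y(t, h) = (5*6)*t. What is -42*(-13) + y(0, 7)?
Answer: 548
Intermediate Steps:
y(t, h) = 2 - 30*t (y(t, h) = 2 - 5*6*t = 2 - 30*t)
-42*(-13) + y(0, 7) = -42*(-13) + (2 - 30*0) = 546 + (2 + 0) = 546 + 2 = 548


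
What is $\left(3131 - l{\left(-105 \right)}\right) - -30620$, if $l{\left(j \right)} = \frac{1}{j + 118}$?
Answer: $\frac{438762}{13} \approx 33751.0$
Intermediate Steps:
$l{\left(j \right)} = \frac{1}{118 + j}$
$\left(3131 - l{\left(-105 \right)}\right) - -30620 = \left(3131 - \frac{1}{118 - 105}\right) - -30620 = \left(3131 - \frac{1}{13}\right) + 30620 = \frac{40702}{13} + 30620 = \frac{438762}{13}$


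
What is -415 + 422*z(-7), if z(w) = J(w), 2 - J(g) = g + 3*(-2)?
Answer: 5915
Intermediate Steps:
J(g) = 8 - g (J(g) = 2 - (g + 3*(-2)) = 2 - (g - 6) = 2 - (-6 + g) = 2 + (6 - g) = 8 - g)
z(w) = 8 - w
-415 + 422*z(-7) = -415 + 422*(8 - 1*(-7)) = -415 + 422*(8 + 7) = -415 + 422*15 = -415 + 6330 = 5915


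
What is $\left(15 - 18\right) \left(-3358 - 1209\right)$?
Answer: $13701$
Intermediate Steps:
$\left(15 - 18\right) \left(-3358 - 1209\right) = - 3 \left(-3358 - 1209\right) = \left(-3\right) \left(-4567\right) = 13701$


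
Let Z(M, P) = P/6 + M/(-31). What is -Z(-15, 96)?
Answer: -511/31 ≈ -16.484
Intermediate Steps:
Z(M, P) = -M/31 + P/6 (Z(M, P) = P*(⅙) + M*(-1/31) = P/6 - M/31 = -M/31 + P/6)
-Z(-15, 96) = -(-1/31*(-15) + (⅙)*96) = -(15/31 + 16) = -1*511/31 = -511/31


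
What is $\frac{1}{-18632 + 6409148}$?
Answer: $\frac{1}{6390516} \approx 1.5648 \cdot 10^{-7}$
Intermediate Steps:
$\frac{1}{-18632 + 6409148} = \frac{1}{6390516}$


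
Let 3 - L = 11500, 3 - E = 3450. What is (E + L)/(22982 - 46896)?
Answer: 7472/11957 ≈ 0.62491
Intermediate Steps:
E = -3447 (E = 3 - 1*3450 = 3 - 3450 = -3447)
L = -11497 (L = 3 - 1*11500 = 3 - 11500 = -11497)
(E + L)/(22982 - 46896) = (-3447 - 11497)/(22982 - 46896) = -14944/(-23914) = -14944*(-1/23914) = 7472/11957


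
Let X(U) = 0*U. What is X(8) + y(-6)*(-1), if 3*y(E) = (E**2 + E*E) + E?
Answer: -22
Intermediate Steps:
y(E) = E/3 + 2*E**2/3 (y(E) = ((E**2 + E*E) + E)/3 = ((E**2 + E**2) + E)/3 = (2*E**2 + E)/3 = (E + 2*E**2)/3 = E/3 + 2*E**2/3)
X(U) = 0
X(8) + y(-6)*(-1) = 0 + ((1/3)*(-6)*(1 + 2*(-6)))*(-1) = 0 + ((1/3)*(-6)*(1 - 12))*(-1) = 0 + ((1/3)*(-6)*(-11))*(-1) = 0 + 22*(-1) = 0 - 22 = -22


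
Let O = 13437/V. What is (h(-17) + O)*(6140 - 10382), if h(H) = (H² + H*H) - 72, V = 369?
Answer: -94337838/41 ≈ -2.3009e+6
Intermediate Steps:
O = 1493/41 (O = 13437/369 = 13437*(1/369) = 1493/41 ≈ 36.415)
h(H) = -72 + 2*H² (h(H) = (H² + H²) - 72 = 2*H² - 72 = -72 + 2*H²)
(h(-17) + O)*(6140 - 10382) = ((-72 + 2*(-17)²) + 1493/41)*(6140 - 10382) = ((-72 + 2*289) + 1493/41)*(-4242) = ((-72 + 578) + 1493/41)*(-4242) = (506 + 1493/41)*(-4242) = (22239/41)*(-4242) = -94337838/41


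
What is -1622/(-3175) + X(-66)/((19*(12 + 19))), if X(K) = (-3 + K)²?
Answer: 16071533/1870075 ≈ 8.5941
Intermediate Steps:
-1622/(-3175) + X(-66)/((19*(12 + 19))) = -1622/(-3175) + (-3 - 66)²/((19*(12 + 19))) = -1622*(-1/3175) + (-69)²/((19*31)) = 1622/3175 + 4761/589 = 16071533/1870075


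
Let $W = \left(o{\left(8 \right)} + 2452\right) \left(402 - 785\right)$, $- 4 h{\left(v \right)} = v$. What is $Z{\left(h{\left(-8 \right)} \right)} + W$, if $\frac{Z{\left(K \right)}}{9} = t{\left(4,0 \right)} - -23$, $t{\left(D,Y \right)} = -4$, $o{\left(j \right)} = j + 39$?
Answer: $-956946$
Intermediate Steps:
$o{\left(j \right)} = 39 + j$
$h{\left(v \right)} = - \frac{v}{4}$
$Z{\left(K \right)} = 171$ ($Z{\left(K \right)} = 9 \left(-4 - -23\right) = 9 \left(-4 + 23\right) = 9 \cdot 19 = 171$)
$W = -957117$ ($W = \left(\left(39 + 8\right) + 2452\right) \left(402 - 785\right) = \left(47 + 2452\right) \left(-383\right) = 2499 \left(-383\right) = -957117$)
$Z{\left(h{\left(-8 \right)} \right)} + W = 171 - 957117 = -956946$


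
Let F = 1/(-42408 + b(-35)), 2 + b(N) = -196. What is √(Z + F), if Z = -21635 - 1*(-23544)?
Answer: √42782132678/4734 ≈ 43.692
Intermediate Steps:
b(N) = -198 (b(N) = -2 - 196 = -198)
F = -1/42606 (F = 1/(-42408 - 198) = 1/(-42606) = -1/42606 ≈ -2.3471e-5)
Z = 1909 (Z = -21635 + 23544 = 1909)
√(Z + F) = √(1909 - 1/42606) = √(81334853/42606) = √42782132678/4734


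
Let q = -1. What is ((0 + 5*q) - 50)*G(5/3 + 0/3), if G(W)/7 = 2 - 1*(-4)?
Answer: -2310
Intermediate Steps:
G(W) = 42 (G(W) = 7*(2 - 1*(-4)) = 7*(2 + 4) = 7*6 = 42)
((0 + 5*q) - 50)*G(5/3 + 0/3) = ((0 + 5*(-1)) - 50)*42 = ((0 - 5) - 50)*42 = (-5 - 50)*42 = -55*42 = -2310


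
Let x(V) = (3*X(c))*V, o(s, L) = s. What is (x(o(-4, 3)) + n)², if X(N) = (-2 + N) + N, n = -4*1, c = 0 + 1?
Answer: 16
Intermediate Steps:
c = 1
n = -4
X(N) = -2 + 2*N
x(V) = 0 (x(V) = (3*(-2 + 2*1))*V = (3*(-2 + 2))*V = (3*0)*V = 0*V = 0)
(x(o(-4, 3)) + n)² = (0 - 4)² = (-4)² = 16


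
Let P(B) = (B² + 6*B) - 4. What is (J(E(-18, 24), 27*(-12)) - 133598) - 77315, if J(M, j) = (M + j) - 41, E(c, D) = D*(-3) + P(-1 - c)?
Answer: -210963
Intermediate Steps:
P(B) = -4 + B² + 6*B
E(c, D) = -10 + (-1 - c)² - 6*c - 3*D (E(c, D) = D*(-3) + (-4 + (-1 - c)² + 6*(-1 - c)) = -3*D + (-4 + (-1 - c)² + (-6 - 6*c)) = -3*D + (-10 + (-1 - c)² - 6*c) = -10 + (-1 - c)² - 6*c - 3*D)
J(M, j) = -41 + M + j
(J(E(-18, 24), 27*(-12)) - 133598) - 77315 = ((-41 + (-9 + (-18)² - 4*(-18) - 3*24) + 27*(-12)) - 133598) - 77315 = ((-41 + (-9 + 324 + 72 - 72) - 324) - 133598) - 77315 = ((-41 + 315 - 324) - 133598) - 77315 = (-50 - 133598) - 77315 = -133648 - 77315 = -210963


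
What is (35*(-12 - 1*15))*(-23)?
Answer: 21735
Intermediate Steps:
(35*(-12 - 1*15))*(-23) = (35*(-12 - 15))*(-23) = (35*(-27))*(-23) = -945*(-23) = 21735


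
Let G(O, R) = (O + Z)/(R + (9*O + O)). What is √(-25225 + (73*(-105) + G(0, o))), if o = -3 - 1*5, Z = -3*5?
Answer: I*√526210/4 ≈ 181.35*I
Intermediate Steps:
Z = -15
o = -8 (o = -3 - 5 = -8)
G(O, R) = (-15 + O)/(R + 10*O) (G(O, R) = (O - 15)/(R + (9*O + O)) = (-15 + O)/(R + 10*O))
√(-25225 + (73*(-105) + G(0, o))) = √(-25225 + (73*(-105) + (-15 + 0)/(-8 + 10*0))) = √(-25225 + (-7665 - 15/(-8 + 0))) = √(-25225 + (-7665 - 15/(-8))) = √(-25225 + (-7665 - ⅛*(-15))) = √(-25225 + (-7665 + 15/8)) = √(-25225 - 61305/8) = √(-263105/8) = I*√526210/4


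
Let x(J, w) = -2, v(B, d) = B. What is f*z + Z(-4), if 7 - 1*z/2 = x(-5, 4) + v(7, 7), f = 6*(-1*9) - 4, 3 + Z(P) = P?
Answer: -239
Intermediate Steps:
Z(P) = -3 + P
f = -58 (f = 6*(-9) - 4 = -54 - 4 = -58)
z = 4 (z = 14 - 2*(-2 + 7) = 14 - 2*5 = 14 - 10 = 4)
f*z + Z(-4) = -58*4 + (-3 - 4) = -232 - 7 = -239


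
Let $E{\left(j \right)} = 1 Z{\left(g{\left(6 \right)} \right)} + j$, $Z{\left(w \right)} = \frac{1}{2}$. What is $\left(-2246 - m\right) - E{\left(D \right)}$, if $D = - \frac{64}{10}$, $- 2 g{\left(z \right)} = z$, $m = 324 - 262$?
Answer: $- \frac{23021}{10} \approx -2302.1$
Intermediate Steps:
$m = 62$ ($m = 324 - 262 = 62$)
$g{\left(z \right)} = - \frac{z}{2}$
$D = - \frac{32}{5}$ ($D = \left(-64\right) \frac{1}{10} = - \frac{32}{5} \approx -6.4$)
$Z{\left(w \right)} = \frac{1}{2}$
$E{\left(j \right)} = \frac{1}{2} + j$ ($E{\left(j \right)} = 1 \cdot \frac{1}{2} + j = \frac{1}{2} + j$)
$\left(-2246 - m\right) - E{\left(D \right)} = \left(-2246 - 62\right) - \left(\frac{1}{2} - \frac{32}{5}\right) = \left(-2246 - 62\right) - - \frac{59}{10} = -2308 + \frac{59}{10} = - \frac{23021}{10}$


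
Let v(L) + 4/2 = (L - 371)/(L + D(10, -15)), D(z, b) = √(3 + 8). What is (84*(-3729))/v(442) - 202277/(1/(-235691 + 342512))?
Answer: -14280779056068261/660925 - 22239756*√11/660925 ≈ -2.1607e+10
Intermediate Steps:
D(z, b) = √11
v(L) = -2 + (-371 + L)/(L + √11) (v(L) = -2 + (L - 371)/(L + √11) = -2 + (-371 + L)/(L + √11))
(84*(-3729))/v(442) - 202277/(1/(-235691 + 342512)) = (84*(-3729))/(((-371 - 1*442 - 2*√11)/(442 + √11))) - 202277/(1/(-235691 + 342512)) = -313236*(442 + √11)/(-371 - 442 - 2*√11) - 202277/(1/106821) = -313236*(442 + √11)/(-813 - 2*√11) - 202277/1/106821 = -313236*(442 + √11)/(-813 - 2*√11) - 202277*106821 = -313236*(442 + √11)/(-813 - 2*√11) - 21607431417 = -21607431417 - 313236*(442 + √11)/(-813 - 2*√11)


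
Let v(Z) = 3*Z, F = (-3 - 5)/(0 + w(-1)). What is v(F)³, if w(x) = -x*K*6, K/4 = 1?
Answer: -1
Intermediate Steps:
K = 4 (K = 4*1 = 4)
w(x) = -24*x (w(x) = -x*4*6 = -4*x*6 = -24*x)
F = -⅓ (F = (-3 - 5)/(0 - 24*(-1)) = -8/(0 + 24) = -8/24 = -8*1/24 = -⅓ ≈ -0.33333)
v(F)³ = (3*(-⅓))³ = (-1)³ = -1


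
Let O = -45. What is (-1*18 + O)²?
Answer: 3969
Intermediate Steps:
(-1*18 + O)² = (-1*18 - 45)² = (-18 - 45)² = (-63)² = 3969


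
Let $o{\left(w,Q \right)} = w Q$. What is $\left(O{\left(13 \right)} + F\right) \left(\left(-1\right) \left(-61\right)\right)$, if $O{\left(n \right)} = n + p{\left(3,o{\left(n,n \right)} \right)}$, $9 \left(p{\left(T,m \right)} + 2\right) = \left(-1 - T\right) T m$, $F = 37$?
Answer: $- \frac{32452}{3} \approx -10817.0$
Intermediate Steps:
$o{\left(w,Q \right)} = Q w$
$p{\left(T,m \right)} = -2 + \frac{T m \left(-1 - T\right)}{9}$ ($p{\left(T,m \right)} = -2 + \frac{\left(-1 - T\right) T m}{9} = -2 + \frac{T \left(-1 - T\right) m}{9} = -2 + \frac{T m \left(-1 - T\right)}{9}$)
$O{\left(n \right)} = -2 + n - \frac{4 n^{2}}{3}$ ($O{\left(n \right)} = n - \left(2 + \frac{n n}{3} + \frac{n n 3^{2}}{9}\right) = n - \left(2 + \frac{n^{2}}{3} + \frac{1}{9} n^{2} \cdot 9\right) = n - \left(2 + \frac{4 n^{2}}{3}\right) = -2 + n - \frac{4 n^{2}}{3}$)
$\left(O{\left(13 \right)} + F\right) \left(\left(-1\right) \left(-61\right)\right) = \left(\left(-2 + 13 - \frac{4 \cdot 13^{2}}{3}\right) + 37\right) \left(\left(-1\right) \left(-61\right)\right) = \left(\left(-2 + 13 - \frac{676}{3}\right) + 37\right) 61 = \left(- \frac{643}{3} + 37\right) 61 = \left(- \frac{532}{3}\right) 61 = - \frac{32452}{3}$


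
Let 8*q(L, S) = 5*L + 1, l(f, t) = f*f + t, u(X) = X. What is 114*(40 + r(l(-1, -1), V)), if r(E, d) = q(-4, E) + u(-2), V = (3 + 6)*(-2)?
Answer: 16245/4 ≈ 4061.3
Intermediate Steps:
l(f, t) = t + f² (l(f, t) = f² + t = t + f²)
V = -18 (V = 9*(-2) = -18)
q(L, S) = ⅛ + 5*L/8 (q(L, S) = (5*L + 1)/8 = (1 + 5*L)/8 = ⅛ + 5*L/8)
r(E, d) = -35/8 (r(E, d) = (⅛ + (5/8)*(-4)) - 2 = (⅛ - 5/2) - 2 = -19/8 - 2 = -35/8)
114*(40 + r(l(-1, -1), V)) = 114*(40 - 35/8) = 114*(285/8) = 16245/4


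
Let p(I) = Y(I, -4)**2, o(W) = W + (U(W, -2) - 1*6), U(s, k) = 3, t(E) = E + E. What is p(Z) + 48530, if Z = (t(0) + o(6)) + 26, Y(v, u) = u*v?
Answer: 61986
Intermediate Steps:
t(E) = 2*E
o(W) = -3 + W (o(W) = W + (3 - 1*6) = W + (3 - 6) = W - 3 = -3 + W)
Z = 29 (Z = (2*0 + (-3 + 6)) + 26 = (0 + 3) + 26 = 3 + 26 = 29)
p(I) = 16*I**2 (p(I) = (-4*I)**2 = 16*I**2)
p(Z) + 48530 = 16*29**2 + 48530 = 16*841 + 48530 = 13456 + 48530 = 61986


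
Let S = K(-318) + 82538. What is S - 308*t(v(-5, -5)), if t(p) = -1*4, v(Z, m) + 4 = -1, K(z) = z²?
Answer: 184894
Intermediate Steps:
v(Z, m) = -5 (v(Z, m) = -4 - 1 = -5)
t(p) = -4
S = 183662 (S = (-318)² + 82538 = 101124 + 82538 = 183662)
S - 308*t(v(-5, -5)) = 183662 - 308*(-4) = 183662 + 1232 = 184894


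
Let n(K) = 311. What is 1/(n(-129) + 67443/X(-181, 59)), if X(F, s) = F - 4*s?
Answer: 139/20748 ≈ 0.0066994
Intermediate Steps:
1/(n(-129) + 67443/X(-181, 59)) = 1/(311 + 67443/(-181 - 4*59)) = 1/(311 + 67443/(-181 - 236)) = 1/(311 + 67443/(-417)) = 1/(311 + 67443*(-1/417)) = 1/(311 - 22481/139) = 1/(20748/139) = 139/20748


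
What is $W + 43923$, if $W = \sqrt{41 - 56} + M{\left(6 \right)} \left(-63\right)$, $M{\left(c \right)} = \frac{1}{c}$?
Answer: $\frac{87825}{2} + i \sqrt{15} \approx 43913.0 + 3.873 i$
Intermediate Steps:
$W = - \frac{21}{2} + i \sqrt{15}$ ($W = \sqrt{41 - 56} + \frac{1}{6} \left(-63\right) = \sqrt{-15} + \frac{1}{6} \left(-63\right) = i \sqrt{15} - \frac{21}{2} = - \frac{21}{2} + i \sqrt{15} \approx -10.5 + 3.873 i$)
$W + 43923 = \left(- \frac{21}{2} + i \sqrt{15}\right) + 43923 = \frac{87825}{2} + i \sqrt{15}$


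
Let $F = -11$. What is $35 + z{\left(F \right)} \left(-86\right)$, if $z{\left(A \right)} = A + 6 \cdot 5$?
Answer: $-1599$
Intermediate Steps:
$z{\left(A \right)} = 30 + A$ ($z{\left(A \right)} = A + 30 = 30 + A$)
$35 + z{\left(F \right)} \left(-86\right) = 35 + \left(30 - 11\right) \left(-86\right) = 35 + 19 \left(-86\right) = 35 - 1634 = -1599$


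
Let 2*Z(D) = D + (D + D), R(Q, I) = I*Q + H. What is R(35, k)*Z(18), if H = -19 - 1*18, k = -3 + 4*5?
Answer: 15066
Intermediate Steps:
k = 17 (k = -3 + 20 = 17)
H = -37 (H = -19 - 18 = -37)
R(Q, I) = -37 + I*Q (R(Q, I) = I*Q - 37 = -37 + I*Q)
Z(D) = 3*D/2 (Z(D) = (D + (D + D))/2 = (D + 2*D)/2 = (3*D)/2 = 3*D/2)
R(35, k)*Z(18) = (-37 + 17*35)*((3/2)*18) = (-37 + 595)*27 = 558*27 = 15066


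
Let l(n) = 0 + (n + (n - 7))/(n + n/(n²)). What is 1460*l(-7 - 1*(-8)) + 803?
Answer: -2847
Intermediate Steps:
l(n) = (-7 + 2*n)/(n + 1/n) (l(n) = 0 + (n + (-7 + n))/(n + n/n²) = 0 + (-7 + 2*n)/(n + 1/n) = (-7 + 2*n)/(n + 1/n))
1460*l(-7 - 1*(-8)) + 803 = 1460*((-7 - 1*(-8))*(-7 + 2*(-7 - 1*(-8)))/(1 + (-7 - 1*(-8))²)) + 803 = 1460*((-7 + 8)*(-7 + 2*(-7 + 8))/(1 + (-7 + 8)²)) + 803 = 1460*(1*(-7 + 2*1)/(1 + 1²)) + 803 = 1460*(1*(-7 + 2)/(1 + 1)) + 803 = 1460*(1*(-5)/2) + 803 = 1460*(1*(½)*(-5)) + 803 = 1460*(-5/2) + 803 = -3650 + 803 = -2847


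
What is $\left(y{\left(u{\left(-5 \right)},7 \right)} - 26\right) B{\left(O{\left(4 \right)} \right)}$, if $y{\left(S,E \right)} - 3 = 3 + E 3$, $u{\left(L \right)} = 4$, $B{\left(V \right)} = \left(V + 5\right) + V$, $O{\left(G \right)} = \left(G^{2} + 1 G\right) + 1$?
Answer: $47$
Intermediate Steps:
$O{\left(G \right)} = 1 + G + G^{2}$ ($O{\left(G \right)} = \left(G^{2} + G\right) + 1 = \left(G + G^{2}\right) + 1 = 1 + G + G^{2}$)
$B{\left(V \right)} = 5 + 2 V$ ($B{\left(V \right)} = \left(5 + V\right) + V = 5 + 2 V$)
$y{\left(S,E \right)} = 6 + 3 E$ ($y{\left(S,E \right)} = 3 + \left(3 + E 3\right) = 3 + \left(3 + 3 E\right) = 6 + 3 E$)
$\left(y{\left(u{\left(-5 \right)},7 \right)} - 26\right) B{\left(O{\left(4 \right)} \right)} = \left(\left(6 + 3 \cdot 7\right) - 26\right) \left(5 + 2 \left(1 + 4 + 4^{2}\right)\right) = \left(\left(6 + 21\right) - 26\right) \left(5 + 2 \left(1 + 4 + 16\right)\right) = \left(27 - 26\right) \left(5 + 2 \cdot 21\right) = 1 \left(5 + 42\right) = 1 \cdot 47 = 47$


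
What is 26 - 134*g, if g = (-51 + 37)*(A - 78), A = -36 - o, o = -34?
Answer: -150054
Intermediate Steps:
A = -2 (A = -36 - 1*(-34) = -36 + 34 = -2)
g = 1120 (g = (-51 + 37)*(-2 - 78) = -14*(-80) = 1120)
26 - 134*g = 26 - 134*1120 = 26 - 150080 = -150054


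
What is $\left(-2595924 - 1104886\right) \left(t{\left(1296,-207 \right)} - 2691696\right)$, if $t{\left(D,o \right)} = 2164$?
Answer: $9953446920920$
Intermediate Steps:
$\left(-2595924 - 1104886\right) \left(t{\left(1296,-207 \right)} - 2691696\right) = \left(-2595924 - 1104886\right) \left(2164 - 2691696\right) = \left(-3700810\right) \left(-2689532\right) = 9953446920920$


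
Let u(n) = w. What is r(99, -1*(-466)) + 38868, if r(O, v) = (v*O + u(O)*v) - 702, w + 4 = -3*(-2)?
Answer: 85232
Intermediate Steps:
w = 2 (w = -4 - 3*(-2) = -4 + 6 = 2)
u(n) = 2
r(O, v) = -702 + 2*v + O*v (r(O, v) = (v*O + 2*v) - 702 = (O*v + 2*v) - 702 = (2*v + O*v) - 702 = -702 + 2*v + O*v)
r(99, -1*(-466)) + 38868 = (-702 + 2*(-1*(-466)) + 99*(-1*(-466))) + 38868 = (-702 + 2*466 + 99*466) + 38868 = (-702 + 932 + 46134) + 38868 = 46364 + 38868 = 85232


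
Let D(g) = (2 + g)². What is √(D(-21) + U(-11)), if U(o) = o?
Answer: 5*√14 ≈ 18.708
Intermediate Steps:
√(D(-21) + U(-11)) = √((2 - 21)² - 11) = √((-19)² - 11) = √(361 - 11) = √350 = 5*√14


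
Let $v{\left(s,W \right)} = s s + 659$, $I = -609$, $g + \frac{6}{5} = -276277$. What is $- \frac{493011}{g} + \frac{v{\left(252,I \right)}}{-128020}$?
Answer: $\frac{226942150367}{176845675820} \approx 1.2833$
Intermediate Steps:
$g = - \frac{1381391}{5}$ ($g = - \frac{6}{5} - 276277 = - \frac{1381391}{5} \approx -2.7628 \cdot 10^{5}$)
$v{\left(s,W \right)} = 659 + s^{2}$ ($v{\left(s,W \right)} = s^{2} + 659 = 659 + s^{2}$)
$- \frac{493011}{g} + \frac{v{\left(252,I \right)}}{-128020} = - \frac{493011}{- \frac{1381391}{5}} + \frac{659 + 252^{2}}{-128020} = \left(-493011\right) \left(- \frac{5}{1381391}\right) + \left(659 + 63504\right) \left(- \frac{1}{128020}\right) = \frac{2465055}{1381391} + 64163 \left(- \frac{1}{128020}\right) = \frac{2465055}{1381391} - \frac{64163}{128020} = \frac{226942150367}{176845675820}$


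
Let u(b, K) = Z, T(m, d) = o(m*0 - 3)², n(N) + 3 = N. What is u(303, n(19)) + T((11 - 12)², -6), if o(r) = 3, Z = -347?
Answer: -338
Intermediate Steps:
n(N) = -3 + N
T(m, d) = 9 (T(m, d) = 3² = 9)
u(b, K) = -347
u(303, n(19)) + T((11 - 12)², -6) = -347 + 9 = -338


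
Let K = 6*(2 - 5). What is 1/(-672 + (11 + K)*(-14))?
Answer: -1/574 ≈ -0.0017422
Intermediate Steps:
K = -18 (K = 6*(-3) = -18)
1/(-672 + (11 + K)*(-14)) = 1/(-672 + (11 - 18)*(-14)) = 1/(-672 - 7*(-14)) = 1/(-672 + 98) = 1/(-574) = -1/574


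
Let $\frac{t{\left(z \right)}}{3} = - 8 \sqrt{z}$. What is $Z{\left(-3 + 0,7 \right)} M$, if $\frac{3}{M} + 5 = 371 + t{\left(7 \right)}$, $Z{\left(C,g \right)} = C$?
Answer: $- \frac{61}{2406} - \frac{2 \sqrt{7}}{1203} \approx -0.029752$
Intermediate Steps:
$t{\left(z \right)} = - 24 \sqrt{z}$ ($t{\left(z \right)} = 3 \left(- 8 \sqrt{z}\right) = - 24 \sqrt{z}$)
$M = \frac{3}{366 - 24 \sqrt{7}}$ ($M = \frac{3}{-5 + \left(371 - 24 \sqrt{7}\right)} = \frac{3}{366 - 24 \sqrt{7}} \approx 0.0099173$)
$Z{\left(-3 + 0,7 \right)} M = \left(-3 + 0\right) \left(\frac{61}{7218} + \frac{2 \sqrt{7}}{3609}\right) = - 3 \left(\frac{61}{7218} + \frac{2 \sqrt{7}}{3609}\right) = - \frac{61}{2406} - \frac{2 \sqrt{7}}{1203}$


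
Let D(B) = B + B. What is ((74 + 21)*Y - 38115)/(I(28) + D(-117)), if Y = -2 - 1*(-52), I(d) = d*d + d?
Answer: -33365/578 ≈ -57.725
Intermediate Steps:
D(B) = 2*B
I(d) = d + d² (I(d) = d² + d = d + d²)
Y = 50 (Y = -2 + 52 = 50)
((74 + 21)*Y - 38115)/(I(28) + D(-117)) = ((74 + 21)*50 - 38115)/(28*(1 + 28) + 2*(-117)) = (95*50 - 38115)/(28*29 - 234) = (4750 - 38115)/(812 - 234) = -33365/578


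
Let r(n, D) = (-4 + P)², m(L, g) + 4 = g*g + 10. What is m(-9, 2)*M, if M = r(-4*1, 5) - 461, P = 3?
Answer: -4600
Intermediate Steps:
m(L, g) = 6 + g² (m(L, g) = -4 + (g*g + 10) = -4 + (g² + 10) = -4 + (10 + g²) = 6 + g²)
r(n, D) = 1 (r(n, D) = (-4 + 3)² = (-1)² = 1)
M = -460 (M = 1 - 461 = -460)
m(-9, 2)*M = (6 + 2²)*(-460) = (6 + 4)*(-460) = 10*(-460) = -4600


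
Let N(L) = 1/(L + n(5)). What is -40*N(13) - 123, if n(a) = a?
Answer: -1127/9 ≈ -125.22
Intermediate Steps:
N(L) = 1/(5 + L) (N(L) = 1/(L + 5) = 1/(5 + L))
-40*N(13) - 123 = -40/(5 + 13) - 123 = -40/18 - 123 = -40*1/18 - 123 = -20/9 - 123 = -1127/9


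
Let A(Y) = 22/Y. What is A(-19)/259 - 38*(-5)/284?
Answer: 464371/698782 ≈ 0.66454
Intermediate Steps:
A(-19)/259 - 38*(-5)/284 = (22/(-19))/259 - 38*(-5)/284 = (22*(-1/19))*(1/259) + 190*(1/284) = -22/19*1/259 + 95/142 = -22/4921 + 95/142 = 464371/698782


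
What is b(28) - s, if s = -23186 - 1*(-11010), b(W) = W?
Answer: 12204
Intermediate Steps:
s = -12176 (s = -23186 + 11010 = -12176)
b(28) - s = 28 - 1*(-12176) = 28 + 12176 = 12204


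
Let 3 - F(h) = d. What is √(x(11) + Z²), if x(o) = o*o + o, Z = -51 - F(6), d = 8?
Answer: 2*√562 ≈ 47.413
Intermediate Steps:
F(h) = -5 (F(h) = 3 - 1*8 = 3 - 8 = -5)
Z = -46 (Z = -51 - 1*(-5) = -51 + 5 = -46)
x(o) = o + o² (x(o) = o² + o = o + o²)
√(x(11) + Z²) = √(11*(1 + 11) + (-46)²) = √(11*12 + 2116) = √(132 + 2116) = √2248 = 2*√562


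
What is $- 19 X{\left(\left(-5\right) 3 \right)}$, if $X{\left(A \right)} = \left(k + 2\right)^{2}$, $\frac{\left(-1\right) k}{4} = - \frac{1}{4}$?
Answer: $-171$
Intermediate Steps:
$k = 1$ ($k = - 4 \left(- \frac{1}{4}\right) = - 4 \left(\left(-1\right) \frac{1}{4}\right) = \left(-4\right) \left(- \frac{1}{4}\right) = 1$)
$X{\left(A \right)} = 9$ ($X{\left(A \right)} = \left(1 + 2\right)^{2} = 3^{2} = 9$)
$- 19 X{\left(\left(-5\right) 3 \right)} = \left(-19\right) 9 = -171$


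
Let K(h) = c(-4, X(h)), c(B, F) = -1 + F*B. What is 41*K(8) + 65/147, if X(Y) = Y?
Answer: -198826/147 ≈ -1352.6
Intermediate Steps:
c(B, F) = -1 + B*F
K(h) = -1 - 4*h
41*K(8) + 65/147 = 41*(-1 - 4*8) + 65/147 = 41*(-1 - 32) + 65*(1/147) = 41*(-33) + 65/147 = -1353 + 65/147 = -198826/147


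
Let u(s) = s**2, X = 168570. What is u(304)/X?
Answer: 46208/84285 ≈ 0.54823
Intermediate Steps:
u(304)/X = 304**2/168570 = 92416*(1/168570) = 46208/84285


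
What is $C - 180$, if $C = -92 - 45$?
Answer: $-317$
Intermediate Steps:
$C = -137$ ($C = -92 - 45 = -137$)
$C - 180 = -137 - 180 = -317$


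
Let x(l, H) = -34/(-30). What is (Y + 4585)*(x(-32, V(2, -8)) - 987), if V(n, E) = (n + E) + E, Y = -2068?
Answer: -12407132/5 ≈ -2.4814e+6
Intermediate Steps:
V(n, E) = n + 2*E (V(n, E) = (E + n) + E = n + 2*E)
x(l, H) = 17/15 (x(l, H) = -34*(-1/30) = 17/15)
(Y + 4585)*(x(-32, V(2, -8)) - 987) = (-2068 + 4585)*(17/15 - 987) = 2517*(-14788/15) = -12407132/5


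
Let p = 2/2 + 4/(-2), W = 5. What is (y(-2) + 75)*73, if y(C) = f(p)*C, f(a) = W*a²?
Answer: 4745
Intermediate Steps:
p = -1 (p = 2*(½) + 4*(-½) = 1 - 2 = -1)
f(a) = 5*a²
y(C) = 5*C (y(C) = (5*(-1)²)*C = (5*1)*C = 5*C)
(y(-2) + 75)*73 = (5*(-2) + 75)*73 = (-10 + 75)*73 = 65*73 = 4745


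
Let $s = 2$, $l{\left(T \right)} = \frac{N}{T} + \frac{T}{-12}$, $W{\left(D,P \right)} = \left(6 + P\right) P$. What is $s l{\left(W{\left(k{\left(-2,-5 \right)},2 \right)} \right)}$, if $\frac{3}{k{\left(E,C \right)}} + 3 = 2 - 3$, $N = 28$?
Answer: $\frac{5}{6} \approx 0.83333$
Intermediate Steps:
$k{\left(E,C \right)} = - \frac{3}{4}$ ($k{\left(E,C \right)} = \frac{3}{-3 + \left(2 - 3\right)} = \frac{3}{-3 - 1} = \frac{3}{-4} = 3 \left(- \frac{1}{4}\right) = - \frac{3}{4}$)
$W{\left(D,P \right)} = P \left(6 + P\right)$
$l{\left(T \right)} = \frac{28}{T} - \frac{T}{12}$ ($l{\left(T \right)} = \frac{28}{T} + \frac{T}{-12} = \frac{28}{T} + T \left(- \frac{1}{12}\right) = \frac{28}{T} - \frac{T}{12}$)
$s l{\left(W{\left(k{\left(-2,-5 \right)},2 \right)} \right)} = 2 \left(\frac{28}{2 \left(6 + 2\right)} - \frac{2 \left(6 + 2\right)}{12}\right) = 2 \left(\frac{28}{2 \cdot 8} - \frac{2 \cdot 8}{12}\right) = 2 \left(\frac{28}{16} - \frac{4}{3}\right) = 2 \left(28 \cdot \frac{1}{16} - \frac{4}{3}\right) = 2 \left(\frac{7}{4} - \frac{4}{3}\right) = 2 \cdot \frac{5}{12} = \frac{5}{6}$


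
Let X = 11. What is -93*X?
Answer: -1023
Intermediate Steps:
-93*X = -93*11 = -1023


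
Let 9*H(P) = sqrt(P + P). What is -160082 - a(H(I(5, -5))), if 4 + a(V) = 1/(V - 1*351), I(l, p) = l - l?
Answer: -56187377/351 ≈ -1.6008e+5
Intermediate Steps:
I(l, p) = 0
H(P) = sqrt(2)*sqrt(P)/9 (H(P) = sqrt(P + P)/9 = sqrt(2*P)/9 = (sqrt(2)*sqrt(P))/9 = sqrt(2)*sqrt(P)/9)
a(V) = -4 + 1/(-351 + V) (a(V) = -4 + 1/(V - 1*351) = -4 + 1/(V - 351) = -4 + 1/(-351 + V))
-160082 - a(H(I(5, -5))) = -160082 - (1405 - 4*sqrt(2)*sqrt(0)/9)/(-351 + sqrt(2)*sqrt(0)/9) = -160082 - (1405 - 4*sqrt(2)*0/9)/(-351 + (1/9)*sqrt(2)*0) = -160082 - (1405 - 4*0)/(-351 + 0) = -160082 - (1405 + 0)/(-351) = -160082 - (-1)*1405/351 = -160082 - 1*(-1405/351) = -160082 + 1405/351 = -56187377/351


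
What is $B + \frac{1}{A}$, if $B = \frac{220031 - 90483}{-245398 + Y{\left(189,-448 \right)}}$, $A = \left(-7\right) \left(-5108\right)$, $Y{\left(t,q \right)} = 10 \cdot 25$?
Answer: $- \frac{1157968285}{2191377972} \approx -0.52842$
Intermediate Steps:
$Y{\left(t,q \right)} = 250$
$A = 35756$
$B = - \frac{32387}{61287}$ ($B = \frac{220031 - 90483}{-245398 + 250} = \frac{220031 - 90483}{-245148} = 129548 \left(- \frac{1}{245148}\right) = - \frac{32387}{61287} \approx -0.52845$)
$B + \frac{1}{A} = - \frac{32387}{61287} + \frac{1}{35756} = - \frac{1157968285}{2191377972}$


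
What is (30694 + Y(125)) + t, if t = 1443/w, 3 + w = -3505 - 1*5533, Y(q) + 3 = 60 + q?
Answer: 279148473/9041 ≈ 30876.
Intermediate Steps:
Y(q) = 57 + q (Y(q) = -3 + (60 + q) = 57 + q)
w = -9041 (w = -3 + (-3505 - 1*5533) = -3 + (-3505 - 5533) = -3 - 9038 = -9041)
t = -1443/9041 (t = 1443/(-9041) = 1443*(-1/9041) = -1443/9041 ≈ -0.15961)
(30694 + Y(125)) + t = (30694 + (57 + 125)) - 1443/9041 = (30694 + 182) - 1443/9041 = 30876 - 1443/9041 = 279148473/9041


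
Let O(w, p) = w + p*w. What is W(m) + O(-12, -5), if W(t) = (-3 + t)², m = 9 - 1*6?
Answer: 48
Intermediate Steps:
m = 3 (m = 9 - 6 = 3)
W(m) + O(-12, -5) = (-3 + 3)² - 12*(1 - 5) = 0² - 12*(-4) = 0 + 48 = 48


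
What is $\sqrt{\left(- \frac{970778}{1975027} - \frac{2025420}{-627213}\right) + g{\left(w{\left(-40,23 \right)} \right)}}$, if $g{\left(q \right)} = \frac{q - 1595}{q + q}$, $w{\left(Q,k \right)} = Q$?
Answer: $\frac{\sqrt{63223328397623414849904927}}{1651683479668} \approx 4.8141$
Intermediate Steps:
$g{\left(q \right)} = \frac{-1595 + q}{2 q}$
$\sqrt{\left(- \frac{970778}{1975027} - \frac{2025420}{-627213}\right) + g{\left(w{\left(-40,23 \right)} \right)}} = \sqrt{\left(- \frac{970778}{1975027} - \frac{2025420}{-627213}\right) + \frac{-1595 - 40}{2 \left(-40\right)}} = \sqrt{\left(\left(-970778\right) \frac{1}{1975027} - - \frac{675140}{209071}\right) + \frac{1}{2} \left(- \frac{1}{40}\right) \left(-1635\right)} = \sqrt{\left(- \frac{970778}{1975027} + \frac{675140}{209071}\right) + \frac{327}{16}} = \sqrt{\frac{1130458201542}{412920869917} + \frac{327}{16}} = \sqrt{\frac{153112455687531}{6606733918672}} = \frac{\sqrt{63223328397623414849904927}}{1651683479668}$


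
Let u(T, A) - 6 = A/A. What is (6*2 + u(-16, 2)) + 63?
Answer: 82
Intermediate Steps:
u(T, A) = 7 (u(T, A) = 6 + A/A = 6 + 1 = 7)
(6*2 + u(-16, 2)) + 63 = (6*2 + 7) + 63 = (12 + 7) + 63 = 19 + 63 = 82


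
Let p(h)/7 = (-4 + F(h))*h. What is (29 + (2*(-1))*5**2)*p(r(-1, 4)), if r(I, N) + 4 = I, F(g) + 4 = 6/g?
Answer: -6762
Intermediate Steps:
F(g) = -4 + 6/g
r(I, N) = -4 + I
p(h) = 7*h*(-8 + 6/h) (p(h) = 7*((-4 + (-4 + 6/h))*h) = 7*((-8 + 6/h)*h) = 7*(h*(-8 + 6/h)) = 7*h*(-8 + 6/h))
(29 + (2*(-1))*5**2)*p(r(-1, 4)) = (29 + (2*(-1))*5**2)*(42 - 56*(-4 - 1)) = (29 - 2*25)*(42 - 56*(-5)) = (29 - 50)*(42 + 280) = -21*322 = -6762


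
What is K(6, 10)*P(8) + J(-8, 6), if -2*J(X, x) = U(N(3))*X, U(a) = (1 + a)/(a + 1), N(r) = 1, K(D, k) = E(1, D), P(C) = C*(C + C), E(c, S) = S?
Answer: 772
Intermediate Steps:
P(C) = 2*C² (P(C) = C*(2*C) = 2*C²)
K(D, k) = D
U(a) = 1 (U(a) = (1 + a)/(1 + a) = 1)
J(X, x) = -X/2
K(6, 10)*P(8) + J(-8, 6) = 6*(2*8²) - ½*(-8) = 6*(2*64) + 4 = 6*128 + 4 = 768 + 4 = 772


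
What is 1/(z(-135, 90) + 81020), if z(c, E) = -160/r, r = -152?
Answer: 19/1539400 ≈ 1.2342e-5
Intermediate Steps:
z(c, E) = 20/19 (z(c, E) = -160/(-152) = -160*(-1/152) = 20/19)
1/(z(-135, 90) + 81020) = 1/(20/19 + 81020) = 1/(1539400/19) = 19/1539400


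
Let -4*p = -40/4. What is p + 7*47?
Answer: 663/2 ≈ 331.50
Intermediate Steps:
p = 5/2 (p = -(-10)/4 = -1/4*(-10) = 5/2 ≈ 2.5000)
p + 7*47 = 5/2 + 7*47 = 5/2 + 329 = 663/2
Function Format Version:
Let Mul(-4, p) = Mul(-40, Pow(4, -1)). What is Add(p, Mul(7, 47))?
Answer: Rational(663, 2) ≈ 331.50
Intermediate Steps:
p = Rational(5, 2) (p = Mul(Rational(-1, 4), Mul(-40, Pow(4, -1))) = Mul(Rational(-1, 4), Mul(-40, Rational(1, 4))) = Mul(Rational(-1, 4), -10) = Rational(5, 2) ≈ 2.5000)
Add(p, Mul(7, 47)) = Add(Rational(5, 2), Mul(7, 47)) = Add(Rational(5, 2), 329) = Rational(663, 2)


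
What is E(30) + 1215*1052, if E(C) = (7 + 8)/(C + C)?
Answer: 5112721/4 ≈ 1.2782e+6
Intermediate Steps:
E(C) = 15/(2*C) (E(C) = 15/((2*C)) = 15*(1/(2*C)) = 15/(2*C))
E(30) + 1215*1052 = (15/2)/30 + 1215*1052 = (15/2)*(1/30) + 1278180 = 1/4 + 1278180 = 5112721/4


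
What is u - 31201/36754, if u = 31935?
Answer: 1173707789/36754 ≈ 31934.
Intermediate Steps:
u - 31201/36754 = 31935 - 31201/36754 = 1173707789/36754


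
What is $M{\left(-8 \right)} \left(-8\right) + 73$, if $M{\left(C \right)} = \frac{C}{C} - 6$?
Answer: $113$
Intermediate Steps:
$M{\left(C \right)} = -5$ ($M{\left(C \right)} = 1 - 6 = -5$)
$M{\left(-8 \right)} \left(-8\right) + 73 = \left(-5\right) \left(-8\right) + 73 = 40 + 73 = 113$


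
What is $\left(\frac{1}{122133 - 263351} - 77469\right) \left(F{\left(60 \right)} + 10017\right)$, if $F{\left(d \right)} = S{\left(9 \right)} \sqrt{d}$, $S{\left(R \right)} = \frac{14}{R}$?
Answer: $- \frac{15655164674733}{20174} - \frac{21880034486 \sqrt{15}}{90783} \approx -7.7694 \cdot 10^{8}$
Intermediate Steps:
$F{\left(d \right)} = \frac{14 \sqrt{d}}{9}$ ($F{\left(d \right)} = \frac{14}{9} \sqrt{d} = 14 \cdot \frac{1}{9} \sqrt{d} = \frac{14 \sqrt{d}}{9}$)
$\left(\frac{1}{122133 - 263351} - 77469\right) \left(F{\left(60 \right)} + 10017\right) = \left(\frac{1}{122133 - 263351} - 77469\right) \left(\frac{14 \sqrt{60}}{9} + 10017\right) = \left(\frac{1}{-141218} - 77469\right) \left(\frac{14 \cdot 2 \sqrt{15}}{9} + 10017\right) = \left(- \frac{1}{141218} - 77469\right) \left(\frac{28 \sqrt{15}}{9} + 10017\right) = - \frac{10940017243 \left(10017 + \frac{28 \sqrt{15}}{9}\right)}{141218} = - \frac{15655164674733}{20174} - \frac{21880034486 \sqrt{15}}{90783}$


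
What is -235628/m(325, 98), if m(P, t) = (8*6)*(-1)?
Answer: 58907/12 ≈ 4908.9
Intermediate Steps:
m(P, t) = -48 (m(P, t) = 48*(-1) = -48)
-235628/m(325, 98) = -235628/(-48) = -235628*(-1/48) = 58907/12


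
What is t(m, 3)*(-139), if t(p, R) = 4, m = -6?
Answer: -556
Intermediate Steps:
t(m, 3)*(-139) = 4*(-139) = -556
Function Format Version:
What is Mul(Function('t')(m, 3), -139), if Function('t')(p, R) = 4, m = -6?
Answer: -556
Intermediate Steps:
Mul(Function('t')(m, 3), -139) = Mul(4, -139) = -556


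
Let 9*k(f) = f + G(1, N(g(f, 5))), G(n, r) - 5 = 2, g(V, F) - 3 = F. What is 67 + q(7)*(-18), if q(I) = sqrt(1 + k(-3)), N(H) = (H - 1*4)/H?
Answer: 67 - 6*sqrt(13) ≈ 45.367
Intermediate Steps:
g(V, F) = 3 + F
N(H) = (-4 + H)/H (N(H) = (H - 4)/H = (-4 + H)/H)
G(n, r) = 7 (G(n, r) = 5 + 2 = 7)
k(f) = 7/9 + f/9 (k(f) = (f + 7)/9 = (7 + f)/9 = 7/9 + f/9)
q(I) = sqrt(13)/3 (q(I) = sqrt(1 + (7/9 + (1/9)*(-3))) = sqrt(1 + (7/9 - 1/3)) = sqrt(1 + 4/9) = sqrt(13/9) = sqrt(13)/3)
67 + q(7)*(-18) = 67 + (sqrt(13)/3)*(-18) = 67 - 6*sqrt(13)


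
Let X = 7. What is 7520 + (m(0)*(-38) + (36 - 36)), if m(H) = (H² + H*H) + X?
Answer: 7254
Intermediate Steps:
m(H) = 7 + 2*H² (m(H) = (H² + H*H) + 7 = (H² + H²) + 7 = 2*H² + 7 = 7 + 2*H²)
7520 + (m(0)*(-38) + (36 - 36)) = 7520 + ((7 + 2*0²)*(-38) + (36 - 36)) = 7520 + ((7 + 2*0)*(-38) + 0) = 7520 + ((7 + 0)*(-38) + 0) = 7520 + (7*(-38) + 0) = 7520 + (-266 + 0) = 7520 - 266 = 7254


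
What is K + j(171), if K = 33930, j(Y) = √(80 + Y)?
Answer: 33930 + √251 ≈ 33946.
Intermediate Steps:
K + j(171) = 33930 + √(80 + 171) = 33930 + √251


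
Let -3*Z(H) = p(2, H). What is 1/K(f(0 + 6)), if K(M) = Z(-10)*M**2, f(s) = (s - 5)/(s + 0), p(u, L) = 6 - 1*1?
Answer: -108/5 ≈ -21.600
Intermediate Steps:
p(u, L) = 5 (p(u, L) = 6 - 1 = 5)
Z(H) = -5/3 (Z(H) = -1/3*5 = -5/3)
f(s) = (-5 + s)/s
K(M) = -5*M**2/3
1/K(f(0 + 6)) = 1/(-5*(-5 + (0 + 6))**2/(0 + 6)**2/3) = 1/(-5*(-5 + 6)**2/36/3) = 1/(-5*((1/6)*1)**2/3) = 1/(-5*(1/6)**2/3) = 1/(-5/3*1/36) = 1/(-5/108) = -108/5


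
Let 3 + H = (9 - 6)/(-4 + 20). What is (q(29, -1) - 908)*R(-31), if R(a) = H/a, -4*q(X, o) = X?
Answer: -164745/1984 ≈ -83.037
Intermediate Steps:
q(X, o) = -X/4
H = -45/16 (H = -3 + (9 - 6)/(-4 + 20) = -3 + 3/16 = -45/16 ≈ -2.8125)
R(a) = -45/(16*a)
(q(29, -1) - 908)*R(-31) = (-1/4*29 - 908)*(-45/16/(-31)) = (-29/4 - 908)*(-45/16*(-1/31)) = -3661/4*45/496 = -164745/1984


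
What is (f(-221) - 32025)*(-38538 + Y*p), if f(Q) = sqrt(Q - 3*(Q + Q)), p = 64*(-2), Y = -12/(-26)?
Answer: 16068928050/13 - 501762*sqrt(1105)/13 ≈ 1.2348e+9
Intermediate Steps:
Y = 6/13 (Y = -12*(-1/26) = 6/13 ≈ 0.46154)
p = -128
f(Q) = sqrt(5)*sqrt(-Q) (f(Q) = sqrt(Q - 6*Q) = sqrt(-5*Q) = sqrt(5)*sqrt(-Q))
(f(-221) - 32025)*(-38538 + Y*p) = (sqrt(5)*sqrt(-1*(-221)) - 32025)*(-38538 + (6/13)*(-128)) = (sqrt(5)*sqrt(221) - 32025)*(-38538 - 768/13) = (sqrt(1105) - 32025)*(-501762/13) = (-32025 + sqrt(1105))*(-501762/13) = 16068928050/13 - 501762*sqrt(1105)/13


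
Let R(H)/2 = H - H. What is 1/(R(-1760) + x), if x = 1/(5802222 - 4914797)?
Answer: 887425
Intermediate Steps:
R(H) = 0 (R(H) = 2*(H - H) = 2*0 = 0)
x = 1/887425 ≈ 1.1269e-6
1/(R(-1760) + x) = 1/(0 + 1/887425) = 1/(1/887425) = 887425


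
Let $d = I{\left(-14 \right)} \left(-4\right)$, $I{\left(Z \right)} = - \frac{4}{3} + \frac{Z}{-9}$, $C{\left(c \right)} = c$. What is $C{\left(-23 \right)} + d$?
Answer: $- \frac{215}{9} \approx -23.889$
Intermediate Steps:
$I{\left(Z \right)} = - \frac{4}{3} - \frac{Z}{9}$ ($I{\left(Z \right)} = \left(-4\right) \frac{1}{3} + Z \left(- \frac{1}{9}\right) = - \frac{4}{3} - \frac{Z}{9}$)
$d = - \frac{8}{9}$ ($d = \left(- \frac{4}{3} - - \frac{14}{9}\right) \left(-4\right) = \left(- \frac{4}{3} + \frac{14}{9}\right) \left(-4\right) = \frac{2}{9} \left(-4\right) = - \frac{8}{9} \approx -0.88889$)
$C{\left(-23 \right)} + d = -23 - \frac{8}{9} = - \frac{215}{9}$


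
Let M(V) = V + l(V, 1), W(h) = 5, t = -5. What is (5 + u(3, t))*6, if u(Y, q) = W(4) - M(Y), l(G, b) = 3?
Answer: 24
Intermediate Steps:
M(V) = 3 + V (M(V) = V + 3 = 3 + V)
u(Y, q) = 2 - Y (u(Y, q) = 5 - (3 + Y) = 5 + (-3 - Y) = 2 - Y)
(5 + u(3, t))*6 = (5 + (2 - 1*3))*6 = (5 + (2 - 3))*6 = (5 - 1)*6 = 4*6 = 24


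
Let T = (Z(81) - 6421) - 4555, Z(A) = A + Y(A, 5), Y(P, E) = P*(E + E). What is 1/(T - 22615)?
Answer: -1/32700 ≈ -3.0581e-5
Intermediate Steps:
Y(P, E) = 2*E*P (Y(P, E) = P*(2*E) = 2*E*P)
Z(A) = 11*A (Z(A) = A + 2*5*A = A + 10*A = 11*A)
T = -10085 (T = (11*81 - 6421) - 4555 = (891 - 6421) - 4555 = -5530 - 4555 = -10085)
1/(T - 22615) = 1/(-10085 - 22615) = 1/(-32700) = -1/32700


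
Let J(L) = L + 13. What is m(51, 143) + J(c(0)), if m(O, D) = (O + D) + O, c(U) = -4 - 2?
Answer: 252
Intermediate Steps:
c(U) = -6
m(O, D) = D + 2*O (m(O, D) = (D + O) + O = D + 2*O)
J(L) = 13 + L
m(51, 143) + J(c(0)) = (143 + 2*51) + (13 - 6) = (143 + 102) + 7 = 245 + 7 = 252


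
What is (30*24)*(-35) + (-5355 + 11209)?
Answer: -19346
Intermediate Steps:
(30*24)*(-35) + (-5355 + 11209) = 720*(-35) + 5854 = -25200 + 5854 = -19346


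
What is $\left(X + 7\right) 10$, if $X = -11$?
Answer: $-40$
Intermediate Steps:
$\left(X + 7\right) 10 = \left(-11 + 7\right) 10 = \left(-4\right) 10 = -40$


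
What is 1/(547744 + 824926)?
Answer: 1/1372670 ≈ 7.2851e-7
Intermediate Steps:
1/(547744 + 824926) = 1/1372670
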